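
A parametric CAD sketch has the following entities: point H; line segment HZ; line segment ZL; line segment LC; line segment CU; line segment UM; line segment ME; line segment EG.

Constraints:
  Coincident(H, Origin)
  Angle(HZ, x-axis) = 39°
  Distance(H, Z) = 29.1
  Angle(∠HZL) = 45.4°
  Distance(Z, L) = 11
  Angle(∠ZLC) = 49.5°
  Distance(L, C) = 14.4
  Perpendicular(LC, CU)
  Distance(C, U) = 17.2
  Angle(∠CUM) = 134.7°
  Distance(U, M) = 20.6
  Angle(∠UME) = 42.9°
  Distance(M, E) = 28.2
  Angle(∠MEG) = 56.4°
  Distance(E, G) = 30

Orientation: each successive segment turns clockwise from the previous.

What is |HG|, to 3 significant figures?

44.6

H is at the origin; HZ runs at 39.0° with length 29.1, so Z = (22.6, 18.3). ∠HZL = 45.4° gives ZL at -95.6° from the x-axis; with |ZL| = 11.0, L = (21.5, 7.37). ∠ZLC = 49.5° gives LC at 134° from the x-axis; with |LC| = 14.4, C = (11.6, 17.7). LC is perpendicular to CU, so CU runs at 43.9°; with |CU| = 17.2, U = (24.0, 29.7). ∠CUM = 134.7° gives UM at -1.40° from the x-axis; with |UM| = 20.6, M = (44.5, 29.2). ∠UME = 42.9° gives ME at -139° from the x-axis; with |ME| = 28.2, E = (23.4, 10.5). ∠MEG = 56.4° gives EG at 97.9° from the x-axis; with |EG| = 30.0, G = (19.3, 40.2). Then |HG| = |G − H| = 44.6.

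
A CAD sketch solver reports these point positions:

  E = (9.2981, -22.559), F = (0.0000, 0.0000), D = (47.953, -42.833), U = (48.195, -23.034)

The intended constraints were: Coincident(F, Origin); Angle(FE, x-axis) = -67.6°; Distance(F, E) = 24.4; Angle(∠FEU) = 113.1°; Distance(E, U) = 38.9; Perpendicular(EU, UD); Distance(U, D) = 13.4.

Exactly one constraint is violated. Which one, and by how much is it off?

Distance(U, D) = 13.4 — off by 6.40.

F = (0.00, 0.00) ✓; FE at -67.60° ✓; |FE| = 24.40 ✓; ∠FEU = 113.1° ✓; |EU| = 38.90 ✓; ∠(EU, UD) = 90.00° ✓; |UD| = 19.80 ✗.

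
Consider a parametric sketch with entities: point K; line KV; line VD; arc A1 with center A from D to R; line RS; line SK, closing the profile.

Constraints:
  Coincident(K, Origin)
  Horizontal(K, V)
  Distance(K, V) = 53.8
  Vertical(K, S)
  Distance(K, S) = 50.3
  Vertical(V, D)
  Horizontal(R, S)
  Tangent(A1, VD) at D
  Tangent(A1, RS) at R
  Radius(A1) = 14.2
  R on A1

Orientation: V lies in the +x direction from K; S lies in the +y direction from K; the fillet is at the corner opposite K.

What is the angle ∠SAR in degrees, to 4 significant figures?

70.27°

K is at the origin; KV is horizontal with |KV| = 53.8 and V on the +x side, so V = (53.80, 0.000). KS is vertical with |KS| = 50.3 and S on the +y side, so S = (0.000, 50.30). The virtual corner opposite K is at (53.80, 50.30). The tangent condition forces AD to be normal to VD and since A1 is tangent to RS there, AR ⟂ RS, with radius 14.2, so the center A sits 14.2 in from both sides at A = (39.60, 36.10). That places the tangent points at D = (53.80, 36.10) on VD and R = (39.60, 50.30) on RS. Then cos ∠SAR = AS·AR / (|AS||AR|), giving 70.27°.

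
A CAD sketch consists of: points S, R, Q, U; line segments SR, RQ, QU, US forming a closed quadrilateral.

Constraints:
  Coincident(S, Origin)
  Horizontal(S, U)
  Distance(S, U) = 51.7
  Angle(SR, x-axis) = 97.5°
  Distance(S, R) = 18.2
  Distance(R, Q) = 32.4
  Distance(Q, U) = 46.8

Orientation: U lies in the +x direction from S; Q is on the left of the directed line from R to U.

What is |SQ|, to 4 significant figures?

44.24

S is at the origin; S and U share the same y with |SU| = 51.7 and U in +x, so U = (51.7, 0). SR runs at 97.5° with |SR| = 18.2, so R = (-2.376, 18.04). Q is determined by |RQ| = 32.4 and |QU| = 46.8 together: it lies at the intersection of circle(R, 32.4) and circle(U, 46.8). With |RU| = 57.01, the foot of the radical line on RU is 18.50 from R and the perpendicular offset is √(32.4² − 18.50²) = 26.60. Taking the left-of-RU solution: Q = (23.59, 37.42).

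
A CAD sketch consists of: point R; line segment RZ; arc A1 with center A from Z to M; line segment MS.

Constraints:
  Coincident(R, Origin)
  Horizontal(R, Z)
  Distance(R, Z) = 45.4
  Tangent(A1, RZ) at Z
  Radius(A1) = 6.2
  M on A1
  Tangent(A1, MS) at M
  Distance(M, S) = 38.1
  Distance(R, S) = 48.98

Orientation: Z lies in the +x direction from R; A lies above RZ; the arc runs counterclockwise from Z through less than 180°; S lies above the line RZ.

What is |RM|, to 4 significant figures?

51.34

Checks: |AM| = 6.200 ✓; ∠(AM, MS) = 90.00° ✓; |MS| = 38.10 ✓; |RS| = 48.98 ✓.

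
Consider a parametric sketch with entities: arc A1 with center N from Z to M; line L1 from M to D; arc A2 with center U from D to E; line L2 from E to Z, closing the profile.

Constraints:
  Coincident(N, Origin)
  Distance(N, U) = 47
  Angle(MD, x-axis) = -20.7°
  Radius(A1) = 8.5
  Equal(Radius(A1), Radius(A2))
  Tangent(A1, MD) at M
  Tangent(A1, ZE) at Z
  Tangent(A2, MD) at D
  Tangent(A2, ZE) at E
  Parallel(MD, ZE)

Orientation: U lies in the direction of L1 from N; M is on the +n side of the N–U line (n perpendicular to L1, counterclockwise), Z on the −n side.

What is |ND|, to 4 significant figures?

47.76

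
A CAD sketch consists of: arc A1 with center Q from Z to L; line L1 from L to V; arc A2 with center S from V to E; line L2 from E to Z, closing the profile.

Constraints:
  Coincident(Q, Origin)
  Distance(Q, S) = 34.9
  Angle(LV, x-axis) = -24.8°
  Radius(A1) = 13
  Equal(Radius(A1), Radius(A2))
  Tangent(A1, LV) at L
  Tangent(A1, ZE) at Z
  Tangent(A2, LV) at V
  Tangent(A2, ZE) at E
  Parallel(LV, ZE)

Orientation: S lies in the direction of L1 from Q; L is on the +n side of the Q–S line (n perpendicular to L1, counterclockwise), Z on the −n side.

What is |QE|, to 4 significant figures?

37.24

The slot axis is L1's direction at -24.8°, so u = (cos -24.8°, sin -24.8°) = (0.9078, -0.4195) and n = (−sin -24.8°, cos -24.8°) = (0.4195, 0.9078). Q is at the origin and S lies 34.9 along u from Q, so S = 34.9·u = (31.68, -14.64). Tangency of A1 to both parallel lines with radius 13.0 puts L and Z at Q ± 13.0·n: L = (5.453, 11.80), Z = (-5.453, -11.80). Equal radii place V and E the same way about S: V = S + 13.0·n = (37.13, -2.838), E = S − 13.0·n = (26.23, -26.44). Then |QE| = |E − Q| = 37.24.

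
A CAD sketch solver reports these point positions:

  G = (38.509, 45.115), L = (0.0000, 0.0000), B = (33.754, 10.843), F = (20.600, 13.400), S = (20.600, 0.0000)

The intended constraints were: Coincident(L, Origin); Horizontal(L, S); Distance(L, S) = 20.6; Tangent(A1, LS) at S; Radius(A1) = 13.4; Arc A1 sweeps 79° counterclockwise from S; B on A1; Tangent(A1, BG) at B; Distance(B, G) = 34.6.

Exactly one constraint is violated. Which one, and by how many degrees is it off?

Tangent(A1, BG) at B — off by 3.10°.

L = (0.00, 0.00) ✓; L.y = 0.00, S.y = 0.00 ✓; |LS| = 20.60 ✓; ∠(FS, SL) = 90.00° ✓; |FS| = 13.40 ✓; bearing(F→B) − bearing(F→S) = 79.00° ✓; |FB| = 13.40 ✓; ∠(FB, BG) = 86.90° ✗; |BG| = 34.60 ✓.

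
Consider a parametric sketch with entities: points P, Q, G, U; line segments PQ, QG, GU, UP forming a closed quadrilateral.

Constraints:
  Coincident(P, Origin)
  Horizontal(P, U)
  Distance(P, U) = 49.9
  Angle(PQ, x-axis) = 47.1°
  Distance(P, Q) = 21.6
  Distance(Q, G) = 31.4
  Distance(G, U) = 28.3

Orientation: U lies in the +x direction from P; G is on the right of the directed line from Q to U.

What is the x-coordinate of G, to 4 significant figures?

25.18

Checks: |QG| = 31.40 ✓; |GU| = 28.30 ✓.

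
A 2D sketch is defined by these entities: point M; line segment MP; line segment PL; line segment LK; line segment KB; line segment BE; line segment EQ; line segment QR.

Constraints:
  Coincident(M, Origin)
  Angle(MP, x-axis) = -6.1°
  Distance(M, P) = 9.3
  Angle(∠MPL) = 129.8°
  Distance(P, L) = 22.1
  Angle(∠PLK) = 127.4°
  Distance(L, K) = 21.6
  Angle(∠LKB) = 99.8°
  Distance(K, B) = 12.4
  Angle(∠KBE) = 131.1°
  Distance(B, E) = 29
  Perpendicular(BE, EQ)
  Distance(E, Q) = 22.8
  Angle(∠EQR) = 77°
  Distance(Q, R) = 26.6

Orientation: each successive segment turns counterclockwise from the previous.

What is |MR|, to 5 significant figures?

30.247

M is at the origin; MP runs at -6.1° with length 9.3, so P = (9.2473, -0.98826). ∠MPL = 129.8° gives PL at 44.100° from the x-axis; with |PL| = 22.1, L = (25.118, 14.391). ∠PLK = 127.4° gives LK at 96.700° from the x-axis; with |LK| = 21.6, K = (22.598, 35.844). ∠LKB = 99.8° gives KB at 176.90° from the x-axis; with |KB| = 12.4, B = (10.216, 36.514). ∠KBE = 131.1° gives BE at -134.20° from the x-axis; with |BE| = 29.0, E = (-10.002, 15.724). BE is perpendicular to EQ, so EQ runs at -44.200°; with |EQ| = 22.8, Q = (6.3438, -0.17129). ∠EQR = 77.0° gives QR at 58.800° from the x-axis; with |QR| = 26.6, R = (20.123, 22.581). Then |MR| = |R − M| = 30.247.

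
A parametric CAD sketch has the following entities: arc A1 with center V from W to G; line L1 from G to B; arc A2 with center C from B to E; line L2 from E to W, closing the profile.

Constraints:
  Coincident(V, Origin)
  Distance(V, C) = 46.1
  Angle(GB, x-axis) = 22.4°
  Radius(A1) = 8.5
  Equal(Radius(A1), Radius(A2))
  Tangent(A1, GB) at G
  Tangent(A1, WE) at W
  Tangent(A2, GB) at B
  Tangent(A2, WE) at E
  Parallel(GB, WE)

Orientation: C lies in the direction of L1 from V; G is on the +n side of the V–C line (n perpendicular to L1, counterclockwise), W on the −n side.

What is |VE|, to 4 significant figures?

46.88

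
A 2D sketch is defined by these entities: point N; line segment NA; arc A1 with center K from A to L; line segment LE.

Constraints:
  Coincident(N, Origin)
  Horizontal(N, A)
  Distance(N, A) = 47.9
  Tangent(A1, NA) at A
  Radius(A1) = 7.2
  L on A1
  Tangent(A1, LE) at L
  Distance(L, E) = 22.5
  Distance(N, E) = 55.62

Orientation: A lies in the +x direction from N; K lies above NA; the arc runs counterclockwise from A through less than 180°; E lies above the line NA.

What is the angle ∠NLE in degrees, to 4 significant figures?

78.67°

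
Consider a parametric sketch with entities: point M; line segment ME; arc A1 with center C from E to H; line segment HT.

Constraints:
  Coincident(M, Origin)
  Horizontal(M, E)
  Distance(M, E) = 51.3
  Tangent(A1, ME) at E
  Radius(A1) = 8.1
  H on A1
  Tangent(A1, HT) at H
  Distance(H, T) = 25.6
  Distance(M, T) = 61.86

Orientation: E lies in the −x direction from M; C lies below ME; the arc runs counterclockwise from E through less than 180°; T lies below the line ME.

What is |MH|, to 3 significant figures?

59.9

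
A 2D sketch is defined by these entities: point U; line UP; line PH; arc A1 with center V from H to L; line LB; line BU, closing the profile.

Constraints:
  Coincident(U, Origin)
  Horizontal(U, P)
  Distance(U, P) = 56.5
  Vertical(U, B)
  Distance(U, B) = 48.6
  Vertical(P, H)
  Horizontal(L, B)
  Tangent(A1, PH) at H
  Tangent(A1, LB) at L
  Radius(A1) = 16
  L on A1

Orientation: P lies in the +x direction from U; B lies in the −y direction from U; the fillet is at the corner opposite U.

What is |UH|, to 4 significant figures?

65.23

U is at the origin; UP is horizontal with |UP| = 56.5 and P on the +x side, so P = (56.50, 0.000). U and B share the same x with |UB| = 48.6 and B on the −y side, so B = (0.000, -48.60). The virtual corner opposite U is at (56.50, -48.60). A1 meets PH tangentially, so VH is at right angles to PH and tangency of A1 to LB means the radius VL is perpendicular to LB, with radius 16.0, so the center V sits 16.0 in from both sides at V = (40.50, -32.60). That places the tangent points at H = (56.50, -32.60) on PH and L = (40.50, -48.60) on LB. Then |UH| = |H − U| = 65.23.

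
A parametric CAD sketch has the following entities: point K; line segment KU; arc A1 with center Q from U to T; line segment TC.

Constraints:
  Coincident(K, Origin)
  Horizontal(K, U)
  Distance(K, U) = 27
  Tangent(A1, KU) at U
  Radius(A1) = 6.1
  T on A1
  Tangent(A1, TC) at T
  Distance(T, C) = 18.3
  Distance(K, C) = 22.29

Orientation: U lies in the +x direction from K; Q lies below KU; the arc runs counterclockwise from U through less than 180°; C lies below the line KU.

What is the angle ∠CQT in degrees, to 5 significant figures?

71.565°

Checks: K = (0.00, 0.00) ✓; ∠(QU, UK) = 90.00° ✓; |QT| = 6.100 ✓; ∠(QT, TC) = 90.00° ✓; |TC| = 18.30 ✓; |KC| = 22.29 ✓.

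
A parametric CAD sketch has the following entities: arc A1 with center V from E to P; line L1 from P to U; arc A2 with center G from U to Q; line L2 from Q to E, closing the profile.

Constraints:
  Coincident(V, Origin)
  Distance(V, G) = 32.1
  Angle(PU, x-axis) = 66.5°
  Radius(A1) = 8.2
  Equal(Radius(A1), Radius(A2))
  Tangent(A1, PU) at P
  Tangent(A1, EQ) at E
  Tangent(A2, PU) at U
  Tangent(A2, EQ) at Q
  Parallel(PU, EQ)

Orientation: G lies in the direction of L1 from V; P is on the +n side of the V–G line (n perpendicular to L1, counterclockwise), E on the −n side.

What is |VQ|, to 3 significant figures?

33.1

The slot axis is L1's direction at 66.5°, so u = (cos 66.5°, sin 66.5°) = (0.399, 0.917) and n = (−sin 66.5°, cos 66.5°) = (-0.917, 0.399). V is at the origin and G lies 32.1 along u from V, so G = 32.1·u = (12.8, 29.4). Tangency of A1 to both parallel lines with radius 8.2 puts P and E at V ± 8.2·n: P = (-7.52, 3.27), E = (7.52, -3.27). Equal radii place U and Q the same way about G: U = G + 8.2·n = (5.28, 32.7), Q = G − 8.2·n = (20.3, 26.2). Then |VQ| = |Q − V| = 33.1.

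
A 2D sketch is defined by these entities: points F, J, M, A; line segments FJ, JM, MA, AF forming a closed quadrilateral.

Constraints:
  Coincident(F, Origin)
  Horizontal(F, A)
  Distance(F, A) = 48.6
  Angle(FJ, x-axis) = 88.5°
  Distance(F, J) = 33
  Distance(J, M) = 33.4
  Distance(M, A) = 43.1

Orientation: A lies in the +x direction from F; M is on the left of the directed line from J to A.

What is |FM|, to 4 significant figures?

52.41

Checks: |JM| = 33.40 ✓; |MA| = 43.10 ✓.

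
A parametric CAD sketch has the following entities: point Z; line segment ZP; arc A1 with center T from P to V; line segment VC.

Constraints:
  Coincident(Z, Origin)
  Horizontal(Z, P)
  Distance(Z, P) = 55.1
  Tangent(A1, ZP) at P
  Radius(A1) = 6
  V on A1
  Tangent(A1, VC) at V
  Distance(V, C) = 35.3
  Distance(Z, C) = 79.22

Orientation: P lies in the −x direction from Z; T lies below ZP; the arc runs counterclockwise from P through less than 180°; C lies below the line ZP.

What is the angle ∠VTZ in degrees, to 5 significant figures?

160.69°

Z is at the origin; Z and P share the same y with |ZP| = 55.1 and P on the −x side, so P = (-55.100, 0.0000). A1 meets ZP tangentially, so TP is at right angles to ZP, so T = P + (0, -6) = (-55.100, -6.0000). Since TV ⟂ VC (tangency), |TC| = √(6.0² + 35.3²) = 35.806 regardless of where V sits on A1. So C lies on both circle(Z, 79.22) and circle(T, 35.806); the below-ZP intersection is C = (-68.942, -39.022). V is the foot of the tangent from C: V = (-60.944, -4.6405).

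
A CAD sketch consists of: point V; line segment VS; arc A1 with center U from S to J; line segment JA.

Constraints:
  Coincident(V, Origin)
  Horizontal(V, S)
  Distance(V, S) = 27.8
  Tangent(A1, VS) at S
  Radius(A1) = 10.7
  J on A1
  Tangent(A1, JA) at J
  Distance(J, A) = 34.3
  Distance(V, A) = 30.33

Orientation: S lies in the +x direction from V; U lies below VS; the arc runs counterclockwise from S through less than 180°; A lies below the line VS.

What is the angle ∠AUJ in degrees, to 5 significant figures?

72.675°

V is at the origin; VS is horizontal with |VS| = 27.8 and S on the +x side, so S = (27.800, 0.0000). Tangency of A1 to VS means the radius US is perpendicular to VS, so U = S + (0, -10.7) = (27.800, -10.700). Since UJ ⟂ JA (tangency), |UA| = √(10.7² + 34.3²) = 35.930 regardless of where J sits on A1. So A lies on both circle(V, 30.33) and circle(U, 35.930); the below-VS intersection is A = (-2.3534, -30.239). J is the foot of the tangent from A: J = (19.571, -3.8605).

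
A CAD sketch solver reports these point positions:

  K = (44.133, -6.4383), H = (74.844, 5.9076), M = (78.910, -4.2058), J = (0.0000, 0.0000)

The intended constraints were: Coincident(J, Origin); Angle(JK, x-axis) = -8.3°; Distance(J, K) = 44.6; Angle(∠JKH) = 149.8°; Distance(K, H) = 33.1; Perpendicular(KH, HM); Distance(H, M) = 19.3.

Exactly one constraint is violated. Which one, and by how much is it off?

Distance(H, M) = 19.3 — off by 8.40.

J = (0.00, 0.00) ✓; JK at -8.300° ✓; |JK| = 44.60 ✓; ∠JKH = 149.8° ✓; |KH| = 33.10 ✓; ∠(KH, HM) = 90.00° ✓; |HM| = 10.90 ✗.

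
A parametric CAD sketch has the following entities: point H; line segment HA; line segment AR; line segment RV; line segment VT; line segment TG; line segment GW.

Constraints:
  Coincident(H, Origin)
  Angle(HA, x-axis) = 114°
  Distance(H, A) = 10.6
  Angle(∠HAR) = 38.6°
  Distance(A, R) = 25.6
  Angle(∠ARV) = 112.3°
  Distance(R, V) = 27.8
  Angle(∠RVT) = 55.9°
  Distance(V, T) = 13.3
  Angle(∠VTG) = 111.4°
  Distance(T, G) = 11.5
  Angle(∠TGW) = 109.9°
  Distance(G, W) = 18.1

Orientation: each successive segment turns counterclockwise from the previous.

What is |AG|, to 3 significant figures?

24.2

H is at the origin; HA runs at 114.0° with length 10.6, so A = (-4.31, 9.68). ∠HAR = 38.6° gives AR at -105° from the x-axis; with |AR| = 25.6, R = (-10.8, -15.1). ∠ARV = 112.3° gives RV at -36.9° from the x-axis; with |RV| = 27.8, V = (11.5, -31.8). ∠RVT = 55.9° gives VT at 87.2° from the x-axis; with |VT| = 13.3, T = (12.1, -18.5). ∠VTG = 111.4° gives TG at 156° from the x-axis; with |TG| = 11.5, G = (1.63, -13.8). Then |AG| = |G − A| = 24.2.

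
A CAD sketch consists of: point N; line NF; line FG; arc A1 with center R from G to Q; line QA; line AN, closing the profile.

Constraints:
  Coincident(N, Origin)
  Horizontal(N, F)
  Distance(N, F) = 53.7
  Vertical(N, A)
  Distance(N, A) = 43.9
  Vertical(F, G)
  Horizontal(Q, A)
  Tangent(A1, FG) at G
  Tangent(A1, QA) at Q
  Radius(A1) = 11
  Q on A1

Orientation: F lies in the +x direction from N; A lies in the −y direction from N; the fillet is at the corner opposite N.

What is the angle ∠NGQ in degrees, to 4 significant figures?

76.49°

N is at the origin; NF is horizontal with |NF| = 53.7 and F on the +x side, so F = (53.70, 0.000). NA is vertical with |NA| = 43.9 and A on the −y side, so A = (0.000, -43.90). The virtual corner opposite N is at (53.70, -43.90). The tangent condition forces RG to be normal to FG and since A1 is tangent to QA there, RQ ⟂ QA, with radius 11.0, so the center R sits 11.0 in from both sides at R = (42.70, -32.90). That places the tangent points at G = (53.70, -32.90) on FG and Q = (42.70, -43.90) on QA. Then cos ∠NGQ = GN·GQ / (|GN||GQ|), giving 76.49°.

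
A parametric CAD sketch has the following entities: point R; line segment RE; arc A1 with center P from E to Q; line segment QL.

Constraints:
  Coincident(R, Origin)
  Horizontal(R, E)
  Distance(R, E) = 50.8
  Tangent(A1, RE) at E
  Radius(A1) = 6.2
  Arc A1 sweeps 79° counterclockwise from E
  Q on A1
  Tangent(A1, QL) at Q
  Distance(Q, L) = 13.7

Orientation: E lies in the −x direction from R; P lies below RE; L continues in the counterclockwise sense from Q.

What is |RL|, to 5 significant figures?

62.300

On A1, E sits at bearing 90° from P; a 79° counterclockwise sweep puts Q at bearing 169°, so Q = P + 6.2·(cos 169°, sin 169°) = (-56.886, -5.0170). Since A1 is tangent to QL there, PQ ⟂ QL, so QL runs along (−sin 169°, cos 169°); with |QL| = 13.7, L = (-59.500, -18.465). Then |RL| = |L − R| = 62.300.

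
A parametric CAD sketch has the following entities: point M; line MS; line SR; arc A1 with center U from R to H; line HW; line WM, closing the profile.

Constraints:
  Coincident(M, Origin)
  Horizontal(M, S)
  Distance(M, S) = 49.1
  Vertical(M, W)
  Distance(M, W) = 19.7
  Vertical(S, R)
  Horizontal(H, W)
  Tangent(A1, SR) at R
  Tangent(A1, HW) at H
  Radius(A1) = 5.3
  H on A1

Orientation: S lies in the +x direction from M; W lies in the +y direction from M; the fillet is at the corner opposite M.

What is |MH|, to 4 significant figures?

48.03

M is at the origin; M and S share the same y with |MS| = 49.1 and S on the +x side, so S = (49.10, 0.000). MW is vertical with |MW| = 19.7 and W on the +y side, so W = (0.000, 19.70). The virtual corner opposite M is at (49.10, 19.70). Since A1 is tangent to SR there, UR ⟂ SR and the tangent condition forces UH to be normal to HW, with radius 5.3, so the center U sits 5.3 in from both sides at U = (43.80, 14.40). That places the tangent points at R = (49.10, 14.40) on SR and H = (43.80, 19.70) on HW. Then |MH| = |H − M| = 48.03.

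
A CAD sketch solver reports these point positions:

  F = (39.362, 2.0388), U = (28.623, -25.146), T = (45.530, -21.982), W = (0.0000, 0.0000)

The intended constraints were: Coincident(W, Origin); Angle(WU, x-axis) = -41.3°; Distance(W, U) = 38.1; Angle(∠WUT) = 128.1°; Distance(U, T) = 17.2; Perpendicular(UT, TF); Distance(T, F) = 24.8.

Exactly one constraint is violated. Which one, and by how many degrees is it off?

Perpendicular(UT, TF) — off by 3.80°.

W = (0.00, 0.00) ✓; WU at -41.30° ✓; |WU| = 38.10 ✓; ∠WUT = 128.1° ✓; |UT| = 17.20 ✓; ∠(UT, TF) = 93.80° ✗; |TF| = 24.80 ✓.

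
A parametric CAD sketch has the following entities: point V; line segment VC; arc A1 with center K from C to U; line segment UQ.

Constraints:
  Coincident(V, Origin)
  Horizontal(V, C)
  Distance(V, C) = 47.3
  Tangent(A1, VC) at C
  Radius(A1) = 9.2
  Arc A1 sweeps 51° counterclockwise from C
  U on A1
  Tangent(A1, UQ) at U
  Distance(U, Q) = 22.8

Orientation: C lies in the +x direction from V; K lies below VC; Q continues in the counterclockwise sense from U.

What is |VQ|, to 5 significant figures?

33.349

On A1, C sits at bearing 90° from K; a 51° counterclockwise sweep puts U at bearing 141°, so U = K + 9.2·(cos 141°, sin 141°) = (40.150, -3.4103). Since A1 is tangent to UQ there, KU ⟂ UQ, so UQ runs along (−sin 141°, cos 141°); with |UQ| = 22.8, Q = (25.802, -21.129). Then |VQ| = |Q − V| = 33.349.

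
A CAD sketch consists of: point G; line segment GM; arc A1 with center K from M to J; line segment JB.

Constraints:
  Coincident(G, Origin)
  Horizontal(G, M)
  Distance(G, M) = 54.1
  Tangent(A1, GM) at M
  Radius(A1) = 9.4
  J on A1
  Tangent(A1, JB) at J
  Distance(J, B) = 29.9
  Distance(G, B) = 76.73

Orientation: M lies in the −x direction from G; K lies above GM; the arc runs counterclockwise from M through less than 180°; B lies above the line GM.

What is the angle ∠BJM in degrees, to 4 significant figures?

114.6°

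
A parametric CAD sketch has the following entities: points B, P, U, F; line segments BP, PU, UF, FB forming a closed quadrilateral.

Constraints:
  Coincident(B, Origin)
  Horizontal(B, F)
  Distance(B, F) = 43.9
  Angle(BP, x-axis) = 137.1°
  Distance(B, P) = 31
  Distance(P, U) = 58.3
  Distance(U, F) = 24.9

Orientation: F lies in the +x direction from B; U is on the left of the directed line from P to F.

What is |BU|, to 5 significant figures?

42.586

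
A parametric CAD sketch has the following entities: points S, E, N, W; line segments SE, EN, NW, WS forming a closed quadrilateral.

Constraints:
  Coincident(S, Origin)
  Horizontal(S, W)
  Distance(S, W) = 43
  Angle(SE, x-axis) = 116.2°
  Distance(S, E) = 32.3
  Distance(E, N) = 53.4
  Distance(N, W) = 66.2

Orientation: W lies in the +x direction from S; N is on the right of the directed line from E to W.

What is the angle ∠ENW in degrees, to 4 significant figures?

63.86°

S is at the origin; S and W share the same y with |SW| = 43.0 and W in +x, so W = (43.0, 0). SE runs at 116.2° with |SE| = 32.3, so E = (-14.26, 28.98). N is determined by |EN| = 53.4 and |NW| = 66.2 together: it lies at the intersection of circle(E, 53.4) and circle(W, 66.2). With |EW| = 64.18, the foot of the radical line on EW is 20.16 from E and the perpendicular offset is √(53.4² − 20.16²) = 49.45. Taking the right-of-EW solution: N = (-18.60, -24.24).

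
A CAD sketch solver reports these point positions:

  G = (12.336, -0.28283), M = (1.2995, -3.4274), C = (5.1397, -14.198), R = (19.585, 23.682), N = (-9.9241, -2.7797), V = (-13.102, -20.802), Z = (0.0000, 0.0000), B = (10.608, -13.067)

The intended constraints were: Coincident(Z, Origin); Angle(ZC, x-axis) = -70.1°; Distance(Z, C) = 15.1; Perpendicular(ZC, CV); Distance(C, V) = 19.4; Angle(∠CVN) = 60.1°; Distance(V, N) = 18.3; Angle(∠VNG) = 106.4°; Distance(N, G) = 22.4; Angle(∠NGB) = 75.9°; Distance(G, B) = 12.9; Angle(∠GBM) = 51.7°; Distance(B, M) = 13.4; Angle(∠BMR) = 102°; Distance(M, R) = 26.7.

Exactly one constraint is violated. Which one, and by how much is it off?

Distance(M, R) = 26.7 — off by 6.00.

Z = (0.00, 0.00) ✓; ZC at -70.10° ✓; |ZC| = 15.10 ✓; ∠(ZC, CV) = 90.00° ✓; |CV| = 19.40 ✓; ∠CVN = 60.10° ✓; |VN| = 18.30 ✓; ∠VNG = 106.4° ✓; |NG| = 22.40 ✓; ∠NGB = 75.90° ✓; |GB| = 12.90 ✓; ∠GBM = 51.70° ✓; |BM| = 13.40 ✓; ∠BMR = 102.0° ✓; |MR| = 32.70 ✗.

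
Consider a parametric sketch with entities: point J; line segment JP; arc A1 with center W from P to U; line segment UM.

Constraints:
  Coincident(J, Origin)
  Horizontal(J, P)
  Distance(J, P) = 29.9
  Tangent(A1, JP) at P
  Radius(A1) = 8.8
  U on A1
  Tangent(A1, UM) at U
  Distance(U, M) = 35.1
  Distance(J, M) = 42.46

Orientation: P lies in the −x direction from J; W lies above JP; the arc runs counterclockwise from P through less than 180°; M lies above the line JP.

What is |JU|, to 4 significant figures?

22.37

Checks: |WU| = 8.800 ✓; ∠(WU, UM) = 90.00° ✓; |UM| = 35.10 ✓; |JM| = 42.46 ✓.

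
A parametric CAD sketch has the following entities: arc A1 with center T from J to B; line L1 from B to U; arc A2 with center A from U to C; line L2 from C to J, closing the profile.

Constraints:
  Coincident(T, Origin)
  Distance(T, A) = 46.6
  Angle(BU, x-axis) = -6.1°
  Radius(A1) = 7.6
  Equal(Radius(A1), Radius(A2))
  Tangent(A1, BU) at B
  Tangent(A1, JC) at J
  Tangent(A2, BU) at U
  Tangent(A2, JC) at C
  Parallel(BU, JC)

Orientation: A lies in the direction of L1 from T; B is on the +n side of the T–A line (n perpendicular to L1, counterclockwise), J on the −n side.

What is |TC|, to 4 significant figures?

47.22

The slot axis is L1's direction at -6.1°, so u = (cos -6.1°, sin -6.1°) = (0.9943, -0.1063) and n = (−sin -6.1°, cos -6.1°) = (0.1063, 0.9943). T is at the origin and A lies 46.6 along u from T, so A = 46.6·u = (46.34, -4.952). Tangency of A1 to both parallel lines with radius 7.6 puts B and J at T ± 7.6·n: B = (0.8076, 7.557), J = (-0.8076, -7.557). Equal radii place U and C the same way about A: U = A + 7.6·n = (47.14, 2.605), C = A − 7.6·n = (45.53, -12.51). Then |TC| = |C − T| = 47.22.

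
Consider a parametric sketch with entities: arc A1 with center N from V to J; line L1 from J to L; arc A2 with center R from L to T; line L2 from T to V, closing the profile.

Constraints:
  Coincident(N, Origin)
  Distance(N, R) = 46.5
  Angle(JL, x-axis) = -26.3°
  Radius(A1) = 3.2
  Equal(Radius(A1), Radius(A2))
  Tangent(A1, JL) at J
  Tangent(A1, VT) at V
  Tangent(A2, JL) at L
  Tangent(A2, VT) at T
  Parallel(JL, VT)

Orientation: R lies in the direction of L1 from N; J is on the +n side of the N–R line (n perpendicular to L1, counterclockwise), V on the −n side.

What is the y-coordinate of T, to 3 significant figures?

-23.5

Tangency of A1 to both parallel lines with radius 3.2 puts J and V at N ± 3.2·n: J = (1.42, 2.87), V = (-1.42, -2.87). Equal radii place L and T the same way about R: L = R + 3.2·n = (43.1, -17.7), T = R − 3.2·n = (40.3, -23.5). So T.y = -23.5.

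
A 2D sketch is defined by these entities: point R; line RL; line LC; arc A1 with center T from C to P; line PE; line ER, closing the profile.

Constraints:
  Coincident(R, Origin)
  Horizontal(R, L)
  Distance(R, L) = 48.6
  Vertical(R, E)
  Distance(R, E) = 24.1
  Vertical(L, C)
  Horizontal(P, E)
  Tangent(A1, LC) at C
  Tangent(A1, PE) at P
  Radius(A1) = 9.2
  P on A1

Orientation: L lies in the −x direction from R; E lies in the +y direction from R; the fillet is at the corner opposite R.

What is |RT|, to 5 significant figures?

42.123

R is at the origin; RL is horizontal with |RL| = 48.6 and L on the −x side, so L = (-48.600, 0.0000). R and E share the same x with |RE| = 24.1 and E on the +y side, so E = (0.0000, 24.100). The virtual corner opposite R is at (-48.600, 24.100). Tangency of A1 to LC means the radius TC is perpendicular to LC and A1 meets PE tangentially, so TP is at right angles to PE, with radius 9.2, so the center T sits 9.2 in from both sides at T = (-39.400, 14.900). Then |RT| = |T − R| = 42.123.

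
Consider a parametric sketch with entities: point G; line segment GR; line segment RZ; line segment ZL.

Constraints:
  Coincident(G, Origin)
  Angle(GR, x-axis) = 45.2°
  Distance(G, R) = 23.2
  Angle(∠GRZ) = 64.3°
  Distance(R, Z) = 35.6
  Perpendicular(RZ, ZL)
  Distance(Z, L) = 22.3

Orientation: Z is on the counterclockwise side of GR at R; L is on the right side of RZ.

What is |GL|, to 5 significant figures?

50.189

∠GRZ = 64.3°, so RZ runs at 45.2° + (180° − 64.3°) = 160.90° from the x-axis; with |RZ| = 35.6, Z = R + 35.6·(cos 160.90°, sin 160.90°) = (-17.293, 28.111). RZ ⟂ ZL; with |ZL| = 22.3 on the right of RZ, L = Z + 22.3·(0.32722, 0.94495) = (-9.9957, 49.183). Then |GL| = |L − G| = 50.189.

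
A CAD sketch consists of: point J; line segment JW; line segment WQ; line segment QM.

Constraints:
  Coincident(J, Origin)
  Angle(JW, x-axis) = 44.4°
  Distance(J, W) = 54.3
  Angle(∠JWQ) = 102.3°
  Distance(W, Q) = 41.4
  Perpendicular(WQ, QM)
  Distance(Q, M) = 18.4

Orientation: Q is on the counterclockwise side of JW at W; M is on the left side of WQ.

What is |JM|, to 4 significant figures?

63.30

∠JWQ = 102.3°, so WQ runs at 44.4° + (180° − 102.3°) = 122.1° from the x-axis; with |WQ| = 41.4, Q = W + 41.4·(cos 122.1°, sin 122.1°) = (16.80, 73.06). WQ ⟂ QM; with |QM| = 18.4 on the left of WQ, M = Q + 18.4·(-0.8471, -0.5314) = (1.209, 63.28). Then |JM| = |M − J| = 63.30.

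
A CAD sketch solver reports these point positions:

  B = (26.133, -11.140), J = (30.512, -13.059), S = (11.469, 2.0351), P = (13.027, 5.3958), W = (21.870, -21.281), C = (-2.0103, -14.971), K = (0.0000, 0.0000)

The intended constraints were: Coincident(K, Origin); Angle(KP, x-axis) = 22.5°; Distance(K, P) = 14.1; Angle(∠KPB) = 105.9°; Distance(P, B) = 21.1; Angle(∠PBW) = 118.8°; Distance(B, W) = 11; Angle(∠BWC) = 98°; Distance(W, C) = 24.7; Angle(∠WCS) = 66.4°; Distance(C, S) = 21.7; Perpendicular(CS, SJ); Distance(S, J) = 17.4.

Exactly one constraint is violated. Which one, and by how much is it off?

Distance(S, J) = 17.4 — off by 6.90.

K = (0.00, 0.00) ✓; KP at 22.50° ✓; |KP| = 14.10 ✓; ∠KPB = 105.9° ✓; |PB| = 21.10 ✓; ∠PBW = 118.8° ✓; |BW| = 11.00 ✓; ∠BWC = 98.00° ✓; |WC| = 24.70 ✓; ∠WCS = 66.40° ✓; |CS| = 21.70 ✓; ∠(CS, SJ) = 90.00° ✓; |SJ| = 24.30 ✗.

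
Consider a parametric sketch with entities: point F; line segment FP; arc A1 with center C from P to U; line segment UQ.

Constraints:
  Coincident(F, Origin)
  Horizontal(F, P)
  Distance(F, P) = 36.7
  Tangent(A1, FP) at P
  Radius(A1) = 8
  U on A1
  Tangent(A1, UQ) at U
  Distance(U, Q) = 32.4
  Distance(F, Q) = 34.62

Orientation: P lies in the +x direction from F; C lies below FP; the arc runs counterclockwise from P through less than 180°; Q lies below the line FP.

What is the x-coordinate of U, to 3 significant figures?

29.8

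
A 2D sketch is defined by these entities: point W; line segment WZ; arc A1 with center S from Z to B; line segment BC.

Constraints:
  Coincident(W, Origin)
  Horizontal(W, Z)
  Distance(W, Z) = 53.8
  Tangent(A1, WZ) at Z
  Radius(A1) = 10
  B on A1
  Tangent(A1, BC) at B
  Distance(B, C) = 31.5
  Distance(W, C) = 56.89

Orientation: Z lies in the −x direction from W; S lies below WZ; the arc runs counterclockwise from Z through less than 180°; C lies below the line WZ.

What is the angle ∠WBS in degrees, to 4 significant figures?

26.53°

W is at the origin; WZ is horizontal with |WZ| = 53.8 and Z on the −x side, so Z = (-53.80, 0.000). The tangent condition forces SZ to be normal to WZ, so S = Z + (0, -10) = (-53.80, -10.00). Since SB ⟂ BC (tangency), |SC| = √(10.0² + 31.5²) = 33.05 regardless of where B sits on A1. So C lies on both circle(W, 56.89) and circle(S, 33.05); the below-WZ intersection is C = (-40.29, -40.16). B is the foot of the tangent from C: B = (-61.26, -16.66).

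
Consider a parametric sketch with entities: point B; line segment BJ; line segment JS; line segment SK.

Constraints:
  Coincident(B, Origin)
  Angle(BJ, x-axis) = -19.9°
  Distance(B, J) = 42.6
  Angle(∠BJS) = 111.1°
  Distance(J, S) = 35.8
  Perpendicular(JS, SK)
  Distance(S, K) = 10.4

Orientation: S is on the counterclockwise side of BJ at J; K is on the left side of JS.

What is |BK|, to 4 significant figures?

58.96

B is at the origin; BJ runs at -19.9° with length 42.6, so J = 42.6·(cos -19.9°, sin -19.9°) = (40.06, -14.50). ∠BJS = 111.1°, so JS runs at -19.9° + (180° − 111.1°) = 49.00° from the x-axis; with |JS| = 35.8, S = J + 35.8·(cos 49.00°, sin 49.00°) = (63.54, 12.52). JS ⟂ SK; with |SK| = 10.4 on the left of JS, K = S + 10.4·(-0.7547, 0.6561) = (55.69, 19.34). Then |BK| = |K − B| = 58.96.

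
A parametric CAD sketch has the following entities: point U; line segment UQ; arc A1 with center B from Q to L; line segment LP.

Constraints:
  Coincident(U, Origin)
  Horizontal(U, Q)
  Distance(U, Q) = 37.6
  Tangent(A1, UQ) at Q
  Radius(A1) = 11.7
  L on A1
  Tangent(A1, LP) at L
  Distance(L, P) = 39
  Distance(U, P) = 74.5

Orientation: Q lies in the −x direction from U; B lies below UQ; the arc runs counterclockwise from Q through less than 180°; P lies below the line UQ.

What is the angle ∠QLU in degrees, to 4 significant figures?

28.04°

U is at the origin; U and Q share the same y with |UQ| = 37.6 and Q on the −x side, so Q = (-37.60, 0.000). The tangent condition forces BQ to be normal to UQ, so B = Q + (0, -11.7) = (-37.60, -11.70). Since BL ⟂ LP (tangency), |BP| = √(11.7² + 39.0²) = 40.72 regardless of where L sits on A1. So P lies on both circle(U, 74.5) and circle(B, 40.72); the below-UQ intersection is P = (-57.73, -47.10). L is the foot of the tangent from P: L = (-49.00, -9.083).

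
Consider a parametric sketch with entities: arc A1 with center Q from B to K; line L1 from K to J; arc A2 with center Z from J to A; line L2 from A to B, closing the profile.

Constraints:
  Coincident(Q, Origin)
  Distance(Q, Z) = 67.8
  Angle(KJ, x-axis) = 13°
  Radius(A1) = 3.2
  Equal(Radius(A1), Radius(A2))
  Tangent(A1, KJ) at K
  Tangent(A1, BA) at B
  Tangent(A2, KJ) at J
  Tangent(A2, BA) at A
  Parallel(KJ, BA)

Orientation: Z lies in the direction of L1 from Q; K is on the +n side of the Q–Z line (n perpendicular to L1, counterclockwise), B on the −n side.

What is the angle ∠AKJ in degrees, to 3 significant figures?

5.39°

Tangency of A1 to both parallel lines with radius 3.2 puts K and B at Q ± 3.2·n: K = (-0.720, 3.12), B = (0.720, -3.12). Equal radii place J and A the same way about Z: J = Z + 3.2·n = (65.3, 18.4), A = Z − 3.2·n = (66.8, 12.1). Then cos ∠AKJ = KA·KJ / (|KA||KJ|), giving 5.39°.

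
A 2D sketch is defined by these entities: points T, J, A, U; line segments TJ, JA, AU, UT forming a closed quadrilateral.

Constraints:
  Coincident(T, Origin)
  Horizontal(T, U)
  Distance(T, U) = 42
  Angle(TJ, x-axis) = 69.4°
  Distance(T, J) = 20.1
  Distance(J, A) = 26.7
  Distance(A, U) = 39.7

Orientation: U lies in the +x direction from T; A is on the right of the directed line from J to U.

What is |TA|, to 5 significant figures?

8.1608

Checks: TJ at 69.40° ✓; |JA| = 26.70 ✓; |AU| = 39.70 ✓.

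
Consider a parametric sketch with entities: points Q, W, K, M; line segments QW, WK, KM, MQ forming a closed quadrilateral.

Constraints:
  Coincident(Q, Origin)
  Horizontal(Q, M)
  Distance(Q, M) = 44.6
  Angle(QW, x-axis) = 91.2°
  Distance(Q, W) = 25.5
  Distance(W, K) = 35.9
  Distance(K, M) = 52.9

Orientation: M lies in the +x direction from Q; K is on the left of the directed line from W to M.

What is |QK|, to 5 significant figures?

56.016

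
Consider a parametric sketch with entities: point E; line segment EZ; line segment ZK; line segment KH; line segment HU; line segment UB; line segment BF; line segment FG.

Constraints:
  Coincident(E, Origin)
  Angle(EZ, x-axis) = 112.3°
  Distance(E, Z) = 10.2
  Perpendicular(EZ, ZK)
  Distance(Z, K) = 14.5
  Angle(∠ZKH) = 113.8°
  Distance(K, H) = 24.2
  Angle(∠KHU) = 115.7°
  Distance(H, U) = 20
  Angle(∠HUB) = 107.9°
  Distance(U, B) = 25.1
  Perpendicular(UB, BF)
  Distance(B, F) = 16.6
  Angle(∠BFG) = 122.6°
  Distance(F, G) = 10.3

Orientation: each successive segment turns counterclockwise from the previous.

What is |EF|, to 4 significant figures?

5.931

E is at the origin; EZ runs at 112.3° with length 10.2, so Z = (-3.870, 9.437). EZ ⟂ ZK, so ZK runs at -157.7°; with |ZK| = 14.5, K = (-17.29, 3.935). ∠ZKH = 113.8° gives KH at -91.50° from the x-axis; with |KH| = 24.2, H = (-17.92, -20.26). ∠KHU = 115.7° gives HU at -27.20° from the x-axis; with |HU| = 20.0, U = (-0.1311, -29.40). ∠HUB = 107.9° gives UB at 44.90° from the x-axis; with |UB| = 25.1, B = (17.65, -11.68). UB ⟂ BF, so BF runs at 134.9°; with |BF| = 16.6, F = (5.931, 0.07718). Then |EF| = |F − E| = 5.931.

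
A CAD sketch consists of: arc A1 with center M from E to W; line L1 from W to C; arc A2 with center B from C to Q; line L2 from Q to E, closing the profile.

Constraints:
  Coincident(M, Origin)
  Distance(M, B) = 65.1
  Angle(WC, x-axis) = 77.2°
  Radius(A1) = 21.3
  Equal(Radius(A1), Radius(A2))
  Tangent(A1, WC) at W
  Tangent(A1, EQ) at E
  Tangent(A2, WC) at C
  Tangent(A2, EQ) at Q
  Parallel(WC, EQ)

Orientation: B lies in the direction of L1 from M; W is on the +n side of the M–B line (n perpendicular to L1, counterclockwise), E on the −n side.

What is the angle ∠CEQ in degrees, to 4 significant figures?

33.20°

The slot axis is L1's direction at 77.2°, so u = (cos 77.2°, sin 77.2°) = (0.2215, 0.9751) and n = (−sin 77.2°, cos 77.2°) = (-0.9751, 0.2215). M is at the origin and B lies 65.1 along u from M, so B = 65.1·u = (14.42, 63.48). Tangency of A1 to both parallel lines with radius 21.3 puts W and E at M ± 21.3·n: W = (-20.77, 4.719), E = (20.77, -4.719). Equal radii place C and Q the same way about B: C = B + 21.3·n = (-6.348, 68.20), Q = B − 21.3·n = (35.19, 58.76). Then cos ∠CEQ = EC·EQ / (|EC||EQ|), giving 33.20°.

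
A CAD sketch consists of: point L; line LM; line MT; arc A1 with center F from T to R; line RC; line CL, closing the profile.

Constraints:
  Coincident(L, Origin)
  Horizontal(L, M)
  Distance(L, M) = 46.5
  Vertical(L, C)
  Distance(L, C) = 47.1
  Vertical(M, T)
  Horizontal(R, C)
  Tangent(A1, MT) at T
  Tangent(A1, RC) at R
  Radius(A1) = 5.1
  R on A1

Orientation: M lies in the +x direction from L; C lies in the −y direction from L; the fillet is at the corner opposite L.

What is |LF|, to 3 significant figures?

59.0

L is at the origin; L and M share the same y with |LM| = 46.5 and M on the +x side, so M = (46.5, 0.00). LC is vertical with |LC| = 47.1 and C on the −y side, so C = (0.00, -47.1). The virtual corner opposite L is at (46.5, -47.1). Since A1 is tangent to MT there, FT ⟂ MT and A1 meets RC tangentially, so FR is at right angles to RC, with radius 5.1, so the center F sits 5.1 in from both sides at F = (41.4, -42.0). Then |LF| = |F − L| = 59.0.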